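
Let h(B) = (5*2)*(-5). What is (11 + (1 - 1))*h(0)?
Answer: -550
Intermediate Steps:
h(B) = -50 (h(B) = 10*(-5) = -50)
(11 + (1 - 1))*h(0) = (11 + (1 - 1))*(-50) = (11 + 0)*(-50) = 11*(-50) = -550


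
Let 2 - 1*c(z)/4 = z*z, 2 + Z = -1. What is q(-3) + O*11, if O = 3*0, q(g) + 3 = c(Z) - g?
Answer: -28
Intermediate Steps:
Z = -3 (Z = -2 - 1 = -3)
c(z) = 8 - 4*z² (c(z) = 8 - 4*z*z = 8 - 4*z²)
q(g) = -31 - g (q(g) = -3 + ((8 - 4*(-3)²) - g) = -3 + ((8 - 4*9) - g) = -3 + ((8 - 36) - g) = -3 + (-28 - g) = -31 - g)
O = 0
q(-3) + O*11 = (-31 - 1*(-3)) + 0*11 = (-31 + 3) + 0 = -28 + 0 = -28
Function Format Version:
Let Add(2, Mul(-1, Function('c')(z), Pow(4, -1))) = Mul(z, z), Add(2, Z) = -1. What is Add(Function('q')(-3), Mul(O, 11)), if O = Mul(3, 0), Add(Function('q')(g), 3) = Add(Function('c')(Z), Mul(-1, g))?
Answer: -28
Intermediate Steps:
Z = -3 (Z = Add(-2, -1) = -3)
Function('c')(z) = Add(8, Mul(-4, Pow(z, 2))) (Function('c')(z) = Add(8, Mul(-4, Mul(z, z))) = Add(8, Mul(-4, Pow(z, 2))))
Function('q')(g) = Add(-31, Mul(-1, g)) (Function('q')(g) = Add(-3, Add(Add(8, Mul(-4, Pow(-3, 2))), Mul(-1, g))) = Add(-3, Add(Add(8, Mul(-4, 9)), Mul(-1, g))) = Add(-3, Add(Add(8, -36), Mul(-1, g))) = Add(-3, Add(-28, Mul(-1, g))) = Add(-31, Mul(-1, g)))
O = 0
Add(Function('q')(-3), Mul(O, 11)) = Add(Add(-31, Mul(-1, -3)), Mul(0, 11)) = Add(Add(-31, 3), 0) = Add(-28, 0) = -28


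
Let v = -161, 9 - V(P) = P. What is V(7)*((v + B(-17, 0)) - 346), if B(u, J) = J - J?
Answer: -1014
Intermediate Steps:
B(u, J) = 0
V(P) = 9 - P
V(7)*((v + B(-17, 0)) - 346) = (9 - 1*7)*((-161 + 0) - 346) = (9 - 7)*(-161 - 346) = 2*(-507) = -1014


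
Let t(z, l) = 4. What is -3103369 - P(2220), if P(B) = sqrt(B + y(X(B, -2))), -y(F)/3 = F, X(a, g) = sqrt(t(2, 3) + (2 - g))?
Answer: -3103369 - sqrt(2220 - 6*sqrt(2)) ≈ -3.1034e+6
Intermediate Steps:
X(a, g) = sqrt(6 - g) (X(a, g) = sqrt(4 + (2 - g)) = sqrt(6 - g))
y(F) = -3*F
P(B) = sqrt(B - 6*sqrt(2)) (P(B) = sqrt(B - 3*sqrt(6 - 1*(-2))) = sqrt(B - 3*sqrt(6 + 2)) = sqrt(B - 6*sqrt(2)))
-3103369 - P(2220) = -3103369 - sqrt(2220 - 6*sqrt(2))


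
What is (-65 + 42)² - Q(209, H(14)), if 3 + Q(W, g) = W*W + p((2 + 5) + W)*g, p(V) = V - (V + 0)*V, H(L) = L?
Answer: 607011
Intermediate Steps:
p(V) = V - V² (p(V) = V - V*V = V - V²)
Q(W, g) = -3 + W² + g*(-6 - W)*(7 + W) (Q(W, g) = -3 + (W*W + (((2 + 5) + W)*(1 - ((2 + 5) + W)))*g) = -3 + (W² + ((7 + W)*(1 - (7 + W)))*g) = -3 + (W² + ((7 + W)*(1 + (-7 - W)))*g) = -3 + (W² + ((7 + W)*(-6 - W))*g) = -3 + (W² + ((-6 - W)*(7 + W))*g) = -3 + (W² + g*(-6 - W)*(7 + W)) = -3 + W² + g*(-6 - W)*(7 + W))
(-65 + 42)² - Q(209, H(14)) = (-65 + 42)² - (-3 + 209² - 1*14*(6 + 209)*(7 + 209)) = (-23)² - (-3 + 43681 - 1*14*215*216) = 529 - (-3 + 43681 - 650160) = 529 - 1*(-606482) = 529 + 606482 = 607011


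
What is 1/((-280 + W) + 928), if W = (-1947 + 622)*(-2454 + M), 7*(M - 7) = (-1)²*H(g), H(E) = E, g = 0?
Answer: 1/3242923 ≈ 3.0836e-7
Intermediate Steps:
M = 7 (M = 7 + ((-1)²*0)/7 = 7 + (1*0)/7 = 7 + (⅐)*0 = 7 + 0 = 7)
W = 3242275 (W = (-1947 + 622)*(-2454 + 7) = -1325*(-2447) = 3242275)
1/((-280 + W) + 928) = 1/((-280 + 3242275) + 928) = 1/(3241995 + 928) = 1/3242923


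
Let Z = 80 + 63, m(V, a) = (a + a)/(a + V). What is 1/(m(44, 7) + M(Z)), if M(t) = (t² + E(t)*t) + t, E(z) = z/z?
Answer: 51/1057499 ≈ 4.8227e-5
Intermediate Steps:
m(V, a) = 2*a/(V + a) (m(V, a) = (2*a)/(V + a) = 2*a/(V + a))
Z = 143
E(z) = 1
M(t) = t² + 2*t (M(t) = (t² + 1*t) + t = (t² + t) + t = (t + t²) + t = t² + 2*t)
1/(m(44, 7) + M(Z)) = 1/(2*7/(44 + 7) + 143*(2 + 143)) = 1/(2*7/51 + 143*145) = 1/(2*7*(1/51) + 20735) = 1/(14/51 + 20735) = 1/(1057499/51) = 51/1057499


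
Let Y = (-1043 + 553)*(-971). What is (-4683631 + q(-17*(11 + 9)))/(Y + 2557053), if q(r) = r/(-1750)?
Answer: -819635391/530747525 ≈ -1.5443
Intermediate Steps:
Y = 475790 (Y = -490*(-971) = 475790)
q(r) = -r/1750 (q(r) = r*(-1/1750) = -r/1750)
(-4683631 + q(-17*(11 + 9)))/(Y + 2557053) = (-4683631 - (-17)*(11 + 9)/1750)/(475790 + 2557053) = (-4683631 - (-17)*20/1750)/3032843 = (-4683631 - 1/1750*(-340))*(1/3032843) = (-4683631 + 34/175)*(1/3032843) = -819635391/175*1/3032843 = -819635391/530747525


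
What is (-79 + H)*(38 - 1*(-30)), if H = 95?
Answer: 1088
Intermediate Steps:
(-79 + H)*(38 - 1*(-30)) = (-79 + 95)*(38 - 1*(-30)) = 16*(38 + 30) = 16*68 = 1088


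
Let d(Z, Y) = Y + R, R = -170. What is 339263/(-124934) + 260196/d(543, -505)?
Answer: -10912109863/28110150 ≈ -388.19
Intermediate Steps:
d(Z, Y) = -170 + Y (d(Z, Y) = Y - 170 = -170 + Y)
339263/(-124934) + 260196/d(543, -505) = 339263/(-124934) + 260196/(-170 - 505) = 339263*(-1/124934) + 260196/(-675) = -339263/124934 + 260196*(-1/675) = -339263/124934 - 86732/225 = -10912109863/28110150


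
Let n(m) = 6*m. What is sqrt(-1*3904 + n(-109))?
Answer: I*sqrt(4558) ≈ 67.513*I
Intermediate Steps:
sqrt(-1*3904 + n(-109)) = sqrt(-1*3904 + 6*(-109)) = sqrt(-3904 - 654) = sqrt(-4558) = I*sqrt(4558)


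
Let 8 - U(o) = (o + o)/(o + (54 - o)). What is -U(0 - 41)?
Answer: -257/27 ≈ -9.5185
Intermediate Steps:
U(o) = 8 - o/27 (U(o) = 8 - (o + o)/(o + (54 - o)) = 8 - 2*o/54 = 8 - o/27)
-U(0 - 41) = -(8 - (0 - 41)/27) = -(8 - 1/27*(-41)) = -(8 + 41/27) = -1*257/27 = -257/27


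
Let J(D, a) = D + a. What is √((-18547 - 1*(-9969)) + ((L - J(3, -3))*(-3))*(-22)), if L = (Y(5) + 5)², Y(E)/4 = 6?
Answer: 4*√2933 ≈ 216.63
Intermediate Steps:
Y(E) = 24 (Y(E) = 4*6 = 24)
L = 841 (L = (24 + 5)² = 29² = 841)
√((-18547 - 1*(-9969)) + ((L - J(3, -3))*(-3))*(-22)) = √((-18547 - 1*(-9969)) + ((841 - (3 - 3))*(-3))*(-22)) = √((-18547 + 9969) + ((841 - 1*0)*(-3))*(-22)) = √(-8578 + ((841 + 0)*(-3))*(-22)) = √(-8578 + (841*(-3))*(-22)) = √(-8578 - 2523*(-22)) = √(-8578 + 55506) = √46928 = 4*√2933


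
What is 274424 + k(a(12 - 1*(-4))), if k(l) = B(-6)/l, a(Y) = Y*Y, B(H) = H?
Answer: 35126269/128 ≈ 2.7442e+5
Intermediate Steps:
a(Y) = Y**2
k(l) = -6/l
274424 + k(a(12 - 1*(-4))) = 274424 - 6/(12 - 1*(-4))**2 = 274424 - 6/(12 + 4)**2 = 274424 - 6/(16**2) = 274424 - 6/256 = 274424 - 6*1/256 = 274424 - 3/128 = 35126269/128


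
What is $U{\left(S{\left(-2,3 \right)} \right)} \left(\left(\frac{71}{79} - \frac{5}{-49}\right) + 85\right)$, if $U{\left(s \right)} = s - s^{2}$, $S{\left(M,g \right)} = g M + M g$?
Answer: $- \frac{51933804}{3871} \approx -13416.0$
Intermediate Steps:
$S{\left(M,g \right)} = 2 M g$ ($S{\left(M,g \right)} = M g + M g = 2 M g$)
$U{\left(S{\left(-2,3 \right)} \right)} \left(\left(\frac{71}{79} - \frac{5}{-49}\right) + 85\right) = 2 \left(-2\right) 3 \left(1 - 2 \left(-2\right) 3\right) \left(\left(\frac{71}{79} - \frac{5}{-49}\right) + 85\right) = - 12 \left(1 - -12\right) \left(\left(71 \cdot \frac{1}{79} - - \frac{5}{49}\right) + 85\right) = - 12 \left(1 + 12\right) \left(\left(\frac{71}{79} + \frac{5}{49}\right) + 85\right) = \left(-12\right) 13 \left(\frac{3874}{3871} + 85\right) = \left(-156\right) \frac{332909}{3871} = - \frac{51933804}{3871}$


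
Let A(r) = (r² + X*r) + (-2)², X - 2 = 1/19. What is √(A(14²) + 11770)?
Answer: 3*√2029314/19 ≈ 224.93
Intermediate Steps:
X = 39/19 (X = 2 + 1/19 = 39/19 ≈ 2.0526)
A(r) = 4 + r² + 39*r/19 (A(r) = (r² + 39*r/19) + (-2)² = (r² + 39*r/19) + 4 = 4 + r² + 39*r/19)
√(A(14²) + 11770) = √((4 + (14²)² + (39/19)*14²) + 11770) = √((4 + 196² + (39/19)*196) + 11770) = √((4 + 38416 + 7644/19) + 11770) = √(737624/19 + 11770) = √(961254/19) = 3*√2029314/19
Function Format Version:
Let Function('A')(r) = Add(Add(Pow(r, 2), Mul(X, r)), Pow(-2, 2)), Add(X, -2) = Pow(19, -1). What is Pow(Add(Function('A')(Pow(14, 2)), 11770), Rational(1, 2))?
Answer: Mul(Rational(3, 19), Pow(2029314, Rational(1, 2))) ≈ 224.93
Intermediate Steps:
X = Rational(39, 19) (X = Add(2, Pow(19, -1)) = Add(2, Rational(1, 19)) = Rational(39, 19) ≈ 2.0526)
Function('A')(r) = Add(4, Pow(r, 2), Mul(Rational(39, 19), r)) (Function('A')(r) = Add(Add(Pow(r, 2), Mul(Rational(39, 19), r)), Pow(-2, 2)) = Add(Add(Pow(r, 2), Mul(Rational(39, 19), r)), 4) = Add(4, Pow(r, 2), Mul(Rational(39, 19), r)))
Pow(Add(Function('A')(Pow(14, 2)), 11770), Rational(1, 2)) = Pow(Add(Add(4, Pow(Pow(14, 2), 2), Mul(Rational(39, 19), Pow(14, 2))), 11770), Rational(1, 2)) = Pow(Add(Add(4, Pow(196, 2), Mul(Rational(39, 19), 196)), 11770), Rational(1, 2)) = Pow(Add(Add(4, 38416, Rational(7644, 19)), 11770), Rational(1, 2)) = Pow(Add(Rational(737624, 19), 11770), Rational(1, 2)) = Pow(Rational(961254, 19), Rational(1, 2)) = Mul(Rational(3, 19), Pow(2029314, Rational(1, 2)))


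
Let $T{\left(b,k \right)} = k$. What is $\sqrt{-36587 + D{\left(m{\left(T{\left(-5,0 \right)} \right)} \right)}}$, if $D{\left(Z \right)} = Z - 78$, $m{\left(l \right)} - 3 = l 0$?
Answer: $i \sqrt{36662} \approx 191.47 i$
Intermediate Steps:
$m{\left(l \right)} = 3$ ($m{\left(l \right)} = 3 + l 0 = 3 + 0 = 3$)
$D{\left(Z \right)} = -78 + Z$ ($D{\left(Z \right)} = Z - 78 = -78 + Z$)
$\sqrt{-36587 + D{\left(m{\left(T{\left(-5,0 \right)} \right)} \right)}} = \sqrt{-36587 + \left(-78 + 3\right)} = \sqrt{-36587 - 75} = \sqrt{-36662} = i \sqrt{36662}$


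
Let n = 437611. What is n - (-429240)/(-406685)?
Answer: 35593880059/81337 ≈ 4.3761e+5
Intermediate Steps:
n - (-429240)/(-406685) = 437611 - (-429240)/(-406685) = 437611 - (-429240)*(-1)/406685 = 437611 - 1*85848/81337 = 437611 - 85848/81337 = 35593880059/81337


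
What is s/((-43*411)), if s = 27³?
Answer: -6561/5891 ≈ -1.1137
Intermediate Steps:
s = 19683
s/((-43*411)) = 19683/((-43*411)) = 19683/(-17673) = 19683*(-1/17673) = -6561/5891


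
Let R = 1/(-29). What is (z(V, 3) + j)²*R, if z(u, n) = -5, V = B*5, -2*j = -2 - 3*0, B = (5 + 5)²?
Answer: -16/29 ≈ -0.55172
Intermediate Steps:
B = 100 (B = 10² = 100)
j = 1 (j = -(-2 - 3*0)/2 = -(-2 + 0)/2 = -½*(-2) = 1)
V = 500 (V = 100*5 = 500)
R = -1/29 ≈ -0.034483
(z(V, 3) + j)²*R = (-5 + 1)²*(-1/29) = (-4)²*(-1/29) = 16*(-1/29) = -16/29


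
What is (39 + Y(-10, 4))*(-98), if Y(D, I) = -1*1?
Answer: -3724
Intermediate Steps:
Y(D, I) = -1
(39 + Y(-10, 4))*(-98) = (39 - 1)*(-98) = 38*(-98) = -3724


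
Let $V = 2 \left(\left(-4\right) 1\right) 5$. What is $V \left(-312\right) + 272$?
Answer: $12752$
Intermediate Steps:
$V = -40$ ($V = 2 \left(-4\right) 5 = \left(-8\right) 5 = -40$)
$V \left(-312\right) + 272 = \left(-40\right) \left(-312\right) + 272 = 12480 + 272 = 12752$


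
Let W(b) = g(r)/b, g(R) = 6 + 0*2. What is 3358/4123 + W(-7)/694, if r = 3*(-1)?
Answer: 1163459/1430681 ≈ 0.81322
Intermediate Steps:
r = -3
g(R) = 6 (g(R) = 6 + 0 = 6)
W(b) = 6/b
3358/4123 + W(-7)/694 = 3358/4123 + (6/(-7))/694 = 3358*(1/4123) + (6*(-⅐))*(1/694) = 3358/4123 - 6/7*1/694 = 3358/4123 - 3/2429 = 1163459/1430681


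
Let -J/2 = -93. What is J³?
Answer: 6434856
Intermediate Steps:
J = 186 (J = -2*(-93) = 186)
J³ = 186³ = 6434856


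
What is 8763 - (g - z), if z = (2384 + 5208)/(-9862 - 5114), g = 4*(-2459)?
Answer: 2678183/144 ≈ 18599.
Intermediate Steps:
g = -9836
z = -73/144 (z = 7592/(-14976) = 7592*(-1/14976) = -73/144 ≈ -0.50694)
8763 - (g - z) = 8763 - (-9836 - 1*(-73/144)) = 8763 - (-9836 + 73/144) = 8763 - 1*(-1416311/144) = 8763 + 1416311/144 = 2678183/144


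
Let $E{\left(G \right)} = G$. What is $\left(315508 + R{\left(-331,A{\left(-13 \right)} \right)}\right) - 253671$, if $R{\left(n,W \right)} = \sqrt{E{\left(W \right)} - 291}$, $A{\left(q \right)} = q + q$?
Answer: $61837 + i \sqrt{317} \approx 61837.0 + 17.805 i$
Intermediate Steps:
$A{\left(q \right)} = 2 q$
$R{\left(n,W \right)} = \sqrt{-291 + W}$ ($R{\left(n,W \right)} = \sqrt{W - 291} = \sqrt{-291 + W}$)
$\left(315508 + R{\left(-331,A{\left(-13 \right)} \right)}\right) - 253671 = \left(315508 + \sqrt{-291 + 2 \left(-13\right)}\right) - 253671 = \left(315508 + \sqrt{-291 - 26}\right) - 253671 = \left(315508 + \sqrt{-317}\right) - 253671 = \left(315508 + i \sqrt{317}\right) - 253671 = 61837 + i \sqrt{317}$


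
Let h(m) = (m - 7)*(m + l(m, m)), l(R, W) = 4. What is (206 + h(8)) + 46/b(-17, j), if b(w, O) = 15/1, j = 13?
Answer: 3316/15 ≈ 221.07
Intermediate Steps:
b(w, O) = 15 (b(w, O) = 15*1 = 15)
h(m) = (-7 + m)*(4 + m) (h(m) = (m - 7)*(m + 4) = (-7 + m)*(4 + m))
(206 + h(8)) + 46/b(-17, j) = (206 + (-28 + 8**2 - 3*8)) + 46/15 = (206 + (-28 + 64 - 24)) + 46*(1/15) = (206 + 12) + 46/15 = 218 + 46/15 = 3316/15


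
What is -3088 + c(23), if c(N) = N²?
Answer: -2559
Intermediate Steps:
-3088 + c(23) = -3088 + 23² = -3088 + 529 = -2559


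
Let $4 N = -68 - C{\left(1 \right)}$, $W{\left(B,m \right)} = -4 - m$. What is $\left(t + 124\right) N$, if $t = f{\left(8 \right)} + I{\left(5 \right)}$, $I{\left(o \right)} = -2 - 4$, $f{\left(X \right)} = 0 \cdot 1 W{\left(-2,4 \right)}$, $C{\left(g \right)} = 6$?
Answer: $-2183$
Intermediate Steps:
$f{\left(X \right)} = 0$ ($f{\left(X \right)} = 0 \cdot 1 \left(-4 - 4\right) = 0 \left(-4 - 4\right) = 0 \left(-8\right) = 0$)
$I{\left(o \right)} = -6$ ($I{\left(o \right)} = -2 - 4 = -6$)
$N = - \frac{37}{2}$ ($N = \frac{-68 - 6}{4} = \frac{1}{4} \left(-74\right) = - \frac{37}{2} \approx -18.5$)
$t = -6$ ($t = 0 - 6 = -6$)
$\left(t + 124\right) N = \left(-6 + 124\right) \left(- \frac{37}{2}\right) = 118 \left(- \frac{37}{2}\right) = -2183$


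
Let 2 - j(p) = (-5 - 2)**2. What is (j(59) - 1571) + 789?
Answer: -829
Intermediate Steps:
j(p) = -47 (j(p) = 2 - (-5 - 2)**2 = 2 - 1*(-7)**2 = 2 - 1*49 = 2 - 49 = -47)
(j(59) - 1571) + 789 = (-47 - 1571) + 789 = -1618 + 789 = -829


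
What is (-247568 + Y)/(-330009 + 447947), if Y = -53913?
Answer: -301481/117938 ≈ -2.5563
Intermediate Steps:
(-247568 + Y)/(-330009 + 447947) = (-247568 - 53913)/(-330009 + 447947) = -301481/117938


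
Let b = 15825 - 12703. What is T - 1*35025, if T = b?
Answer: -31903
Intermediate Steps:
b = 3122
T = 3122
T - 1*35025 = 3122 - 1*35025 = 3122 - 35025 = -31903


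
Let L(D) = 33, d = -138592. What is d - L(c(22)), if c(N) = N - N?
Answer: -138625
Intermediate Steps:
c(N) = 0
d - L(c(22)) = -138592 - 1*33 = -138592 - 33 = -138625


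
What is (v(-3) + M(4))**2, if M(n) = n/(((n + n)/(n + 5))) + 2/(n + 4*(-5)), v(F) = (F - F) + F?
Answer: 121/64 ≈ 1.8906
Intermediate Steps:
v(F) = F (v(F) = 0 + F = F)
M(n) = 5/2 + n/2 + 2/(-20 + n) (M(n) = n/(((2*n)/(5 + n))) + 2/(n - 20) = n/((2*n/(5 + n))) + 2/(-20 + n) = n*((5 + n)/(2*n)) + 2/(-20 + n) = (5/2 + n/2) + 2/(-20 + n) = 5/2 + n/2 + 2/(-20 + n))
(v(-3) + M(4))**2 = (-3 + (-96 + 4**2 - 15*4)/(2*(-20 + 4)))**2 = (-3 + (1/2)*(-96 + 16 - 60)/(-16))**2 = (-3 + (1/2)*(-1/16)*(-140))**2 = (-3 + 35/8)**2 = (11/8)**2 = 121/64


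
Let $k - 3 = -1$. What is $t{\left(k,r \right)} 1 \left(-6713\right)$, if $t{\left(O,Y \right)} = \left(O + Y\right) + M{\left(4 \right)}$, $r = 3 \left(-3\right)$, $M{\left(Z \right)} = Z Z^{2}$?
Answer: $-382641$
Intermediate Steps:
$k = 2$ ($k = 3 - 1 = 2$)
$M{\left(Z \right)} = Z^{3}$
$r = -9$
$t{\left(O,Y \right)} = 64 + O + Y$ ($t{\left(O,Y \right)} = \left(O + Y\right) + 4^{3} = \left(O + Y\right) + 64 = 64 + O + Y$)
$t{\left(k,r \right)} 1 \left(-6713\right) = \left(64 + 2 - 9\right) 1 \left(-6713\right) = 57 \cdot 1 \left(-6713\right) = 57 \left(-6713\right) = -382641$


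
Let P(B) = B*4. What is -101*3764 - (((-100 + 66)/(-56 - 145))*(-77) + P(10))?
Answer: -76418386/201 ≈ -3.8019e+5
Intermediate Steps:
P(B) = 4*B
-101*3764 - (((-100 + 66)/(-56 - 145))*(-77) + P(10)) = -101*3764 - (((-100 + 66)/(-56 - 145))*(-77) + 4*10) = -380164 - (-34/(-201)*(-77) + 40) = -380164 - (-34*(-1/201)*(-77) + 40) = -380164 - ((34/201)*(-77) + 40) = -380164 - (-2618/201 + 40) = -380164 - 1*5422/201 = -380164 - 5422/201 = -76418386/201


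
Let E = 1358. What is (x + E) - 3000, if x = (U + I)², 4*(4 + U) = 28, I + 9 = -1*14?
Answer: -1242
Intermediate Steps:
I = -23 (I = -9 - 1*14 = -9 - 14 = -23)
U = 3 (U = -4 + (¼)*28 = -4 + 7 = 3)
x = 400 (x = (3 - 23)² = (-20)² = 400)
(x + E) - 3000 = (400 + 1358) - 3000 = 1758 - 3000 = -1242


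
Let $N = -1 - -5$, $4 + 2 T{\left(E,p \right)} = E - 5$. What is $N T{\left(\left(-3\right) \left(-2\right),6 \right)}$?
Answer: $-6$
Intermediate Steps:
$T{\left(E,p \right)} = - \frac{9}{2} + \frac{E}{2}$ ($T{\left(E,p \right)} = -2 + \frac{E - 5}{2} = -2 + \frac{-5 + E}{2} = -2 + \left(- \frac{5}{2} + \frac{E}{2}\right) = - \frac{9}{2} + \frac{E}{2}$)
$N = 4$ ($N = -1 + 5 = 4$)
$N T{\left(\left(-3\right) \left(-2\right),6 \right)} = 4 \left(- \frac{9}{2} + \frac{\left(-3\right) \left(-2\right)}{2}\right) = 4 \left(- \frac{9}{2} + \frac{1}{2} \cdot 6\right) = 4 \left(- \frac{9}{2} + 3\right) = 4 \left(- \frac{3}{2}\right) = -6$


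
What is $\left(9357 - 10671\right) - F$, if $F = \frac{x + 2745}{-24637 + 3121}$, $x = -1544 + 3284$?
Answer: $- \frac{9422513}{7172} \approx -1313.8$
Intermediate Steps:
$x = 1740$
$F = - \frac{1495}{7172}$ ($F = \frac{1740 + 2745}{-24637 + 3121} = \frac{4485}{-21516} = 4485 \left(- \frac{1}{21516}\right) = - \frac{1495}{7172} \approx -0.20845$)
$\left(9357 - 10671\right) - F = \left(9357 - 10671\right) - - \frac{1495}{7172} = \left(9357 - 10671\right) + \frac{1495}{7172} = -1314 + \frac{1495}{7172} = - \frac{9422513}{7172}$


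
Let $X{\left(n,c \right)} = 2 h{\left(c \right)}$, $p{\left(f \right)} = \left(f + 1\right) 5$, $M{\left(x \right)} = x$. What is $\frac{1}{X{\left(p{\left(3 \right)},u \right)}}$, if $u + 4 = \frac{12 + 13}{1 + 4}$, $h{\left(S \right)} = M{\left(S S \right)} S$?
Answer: $\frac{1}{2} \approx 0.5$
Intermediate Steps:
$h{\left(S \right)} = S^{3}$ ($h{\left(S \right)} = S S S = S^{2} S = S^{3}$)
$u = 1$ ($u = -4 + \frac{12 + 13}{1 + 4} = -4 + \frac{25}{5} = -4 + 25 \cdot \frac{1}{5} = -4 + 5 = 1$)
$p{\left(f \right)} = 5 + 5 f$ ($p{\left(f \right)} = \left(1 + f\right) 5 = 5 + 5 f$)
$X{\left(n,c \right)} = 2 c^{3}$
$\frac{1}{X{\left(p{\left(3 \right)},u \right)}} = \frac{1}{2 \cdot 1^{3}} = \frac{1}{2 \cdot 1} = \frac{1}{2}$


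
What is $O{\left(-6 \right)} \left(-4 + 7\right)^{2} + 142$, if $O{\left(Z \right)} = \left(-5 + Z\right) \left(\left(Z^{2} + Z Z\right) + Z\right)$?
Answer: $-6392$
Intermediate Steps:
$O{\left(Z \right)} = \left(-5 + Z\right) \left(Z + 2 Z^{2}\right)$ ($O{\left(Z \right)} = \left(-5 + Z\right) \left(\left(Z^{2} + Z^{2}\right) + Z\right) = \left(-5 + Z\right) \left(2 Z^{2} + Z\right) = \left(-5 + Z\right) \left(Z + 2 Z^{2}\right)$)
$O{\left(-6 \right)} \left(-4 + 7\right)^{2} + 142 = - 6 \left(-5 - -54 + 2 \left(-6\right)^{2}\right) \left(-4 + 7\right)^{2} + 142 = - 6 \left(-5 + 54 + 2 \cdot 36\right) 3^{2} + 142 = - 6 \left(-5 + 54 + 72\right) 9 + 142 = \left(-6\right) 121 \cdot 9 + 142 = \left(-726\right) 9 + 142 = -6534 + 142 = -6392$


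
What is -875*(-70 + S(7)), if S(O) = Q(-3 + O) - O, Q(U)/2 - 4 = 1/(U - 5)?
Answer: 62125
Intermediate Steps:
Q(U) = 8 + 2/(-5 + U) (Q(U) = 8 + 2/(U - 5) = 8 + 2/(-5 + U))
S(O) = -O + 2*(-31 + 4*O)/(-8 + O) (S(O) = 2*(-19 + 4*(-3 + O))/(-5 + (-3 + O)) - O = 2*(-19 + (-12 + 4*O))/(-8 + O) - O = 2*(-31 + 4*O)/(-8 + O) - O = -O + 2*(-31 + 4*O)/(-8 + O))
-875*(-70 + S(7)) = -875*(-70 + (-62 - 1*7² + 16*7)/(-8 + 7)) = -875*(-70 + (-62 - 1*49 + 112)/(-1)) = -875*(-70 - (-62 - 49 + 112)) = -875*(-70 - 1*1) = -875*(-70 - 1) = -875*(-71) = 62125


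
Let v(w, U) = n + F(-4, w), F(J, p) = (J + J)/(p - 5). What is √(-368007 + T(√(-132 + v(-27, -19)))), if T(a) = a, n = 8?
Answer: √(-1472028 + 6*I*√55)/2 ≈ 0.0091688 + 606.64*I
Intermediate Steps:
F(J, p) = 2*J/(-5 + p) (F(J, p) = (2*J)/(-5 + p) = 2*J/(-5 + p))
v(w, U) = 8 - 8/(-5 + w) (v(w, U) = 8 + 2*(-4)/(-5 + w) = 8 - 8/(-5 + w))
√(-368007 + T(√(-132 + v(-27, -19)))) = √(-368007 + √(-132 + 8*(-6 - 27)/(-5 - 27))) = √(-368007 + √(-132 + 8*(-33)/(-32))) = √(-368007 + √(-132 + 8*(-1/32)*(-33))) = √(-368007 + √(-132 + 33/4)) = √(-368007 + √(-495/4)) = √(-368007 + 3*I*√55/2)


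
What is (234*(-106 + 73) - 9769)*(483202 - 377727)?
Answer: -1844863225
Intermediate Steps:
(234*(-106 + 73) - 9769)*(483202 - 377727) = (234*(-33) - 9769)*105475 = (-7722 - 9769)*105475 = -17491*105475 = -1844863225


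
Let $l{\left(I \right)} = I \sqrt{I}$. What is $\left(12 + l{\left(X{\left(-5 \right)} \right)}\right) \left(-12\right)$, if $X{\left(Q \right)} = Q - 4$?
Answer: $-144 + 324 i \approx -144.0 + 324.0 i$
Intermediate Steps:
$X{\left(Q \right)} = -4 + Q$
$l{\left(I \right)} = I^{\frac{3}{2}}$
$\left(12 + l{\left(X{\left(-5 \right)} \right)}\right) \left(-12\right) = \left(12 + \left(-4 - 5\right)^{\frac{3}{2}}\right) \left(-12\right) = \left(12 + \left(-9\right)^{\frac{3}{2}}\right) \left(-12\right) = \left(12 - 27 i\right) \left(-12\right) = -144 + 324 i$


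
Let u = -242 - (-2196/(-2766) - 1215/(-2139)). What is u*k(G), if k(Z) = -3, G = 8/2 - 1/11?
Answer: 239974107/328693 ≈ 730.09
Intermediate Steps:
u = -79991369/328693 (u = -242 - (-2196*(-1/2766) - 1215*(-1/2139)) = -242 - (366/461 + 405/713) = -242 - 1*447663/328693 = -242 - 447663/328693 = -79991369/328693 ≈ -243.36)
G = 43/11 (G = 8*(½) - 1*1/11 = 4 - 1/11 = 43/11 ≈ 3.9091)
u*k(G) = -79991369/328693*(-3) = 239974107/328693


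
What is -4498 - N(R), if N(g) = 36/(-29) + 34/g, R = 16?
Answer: -1043741/232 ≈ -4498.9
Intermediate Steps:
N(g) = -36/29 + 34/g (N(g) = 36*(-1/29) + 34/g = -36/29 + 34/g)
-4498 - N(R) = -4498 - (-36/29 + 34/16) = -4498 - (-36/29 + 34*(1/16)) = -4498 - (-36/29 + 17/8) = -4498 - 1*205/232 = -4498 - 205/232 = -1043741/232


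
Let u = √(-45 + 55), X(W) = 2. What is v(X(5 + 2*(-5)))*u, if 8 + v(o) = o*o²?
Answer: 0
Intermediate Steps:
u = √10 ≈ 3.1623
v(o) = -8 + o³ (v(o) = -8 + o*o² = -8 + o³)
v(X(5 + 2*(-5)))*u = (-8 + 2³)*√10 = (-8 + 8)*√10 = 0*√10 = 0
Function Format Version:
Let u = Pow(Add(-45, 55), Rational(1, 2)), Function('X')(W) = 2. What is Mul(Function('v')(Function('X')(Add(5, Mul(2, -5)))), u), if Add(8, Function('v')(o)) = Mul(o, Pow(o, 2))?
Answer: 0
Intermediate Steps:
u = Pow(10, Rational(1, 2)) ≈ 3.1623
Function('v')(o) = Add(-8, Pow(o, 3)) (Function('v')(o) = Add(-8, Mul(o, Pow(o, 2))) = Add(-8, Pow(o, 3)))
Mul(Function('v')(Function('X')(Add(5, Mul(2, -5)))), u) = Mul(Add(-8, Pow(2, 3)), Pow(10, Rational(1, 2))) = Mul(Add(-8, 8), Pow(10, Rational(1, 2))) = Mul(0, Pow(10, Rational(1, 2))) = 0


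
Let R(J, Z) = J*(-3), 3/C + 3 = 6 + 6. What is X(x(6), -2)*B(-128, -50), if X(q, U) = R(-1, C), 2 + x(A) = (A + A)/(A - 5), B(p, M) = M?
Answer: -150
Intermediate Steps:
C = ⅓ (C = 3/(-3 + (6 + 6)) = 3/(-3 + 12) = 3/9 = 3*(⅑) = ⅓ ≈ 0.33333)
x(A) = -2 + 2*A/(-5 + A) (x(A) = -2 + (A + A)/(A - 5) = -2 + (2*A)/(-5 + A) = -2 + 2*A/(-5 + A))
R(J, Z) = -3*J
X(q, U) = 3 (X(q, U) = -3*(-1) = 3)
X(x(6), -2)*B(-128, -50) = 3*(-50) = -150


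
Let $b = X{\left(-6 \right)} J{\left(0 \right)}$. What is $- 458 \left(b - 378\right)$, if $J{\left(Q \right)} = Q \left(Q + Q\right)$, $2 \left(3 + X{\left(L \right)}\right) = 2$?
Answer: $173124$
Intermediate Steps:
$X{\left(L \right)} = -2$ ($X{\left(L \right)} = -3 + \frac{1}{2} \cdot 2 = -3 + 1 = -2$)
$J{\left(Q \right)} = 2 Q^{2}$ ($J{\left(Q \right)} = Q 2 Q = 2 Q^{2}$)
$b = 0$ ($b = - 2 \cdot 2 \cdot 0^{2} = - 2 \cdot 2 \cdot 0 = \left(-2\right) 0 = 0$)
$- 458 \left(b - 378\right) = - 458 \left(0 - 378\right) = \left(-458\right) \left(-378\right) = 173124$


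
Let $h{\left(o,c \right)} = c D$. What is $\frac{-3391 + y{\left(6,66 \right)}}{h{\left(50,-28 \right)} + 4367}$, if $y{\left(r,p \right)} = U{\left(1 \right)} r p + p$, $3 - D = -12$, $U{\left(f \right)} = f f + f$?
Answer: $- \frac{2533}{3947} \approx -0.64175$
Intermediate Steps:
$U{\left(f \right)} = f + f^{2}$ ($U{\left(f \right)} = f^{2} + f = f + f^{2}$)
$D = 15$ ($D = 3 - -12 = 3 + 12 = 15$)
$h{\left(o,c \right)} = 15 c$ ($h{\left(o,c \right)} = c 15 = 15 c$)
$y{\left(r,p \right)} = p + 2 p r$ ($y{\left(r,p \right)} = 1 \left(1 + 1\right) r p + p = 1 \cdot 2 r p + p = 2 r p + p = 2 p r + p = p + 2 p r$)
$\frac{-3391 + y{\left(6,66 \right)}}{h{\left(50,-28 \right)} + 4367} = \frac{-3391 + 66 \left(1 + 2 \cdot 6\right)}{15 \left(-28\right) + 4367} = \frac{-3391 + 66 \left(1 + 12\right)}{-420 + 4367} = \frac{-3391 + 66 \cdot 13}{3947} = \left(-3391 + 858\right) \frac{1}{3947} = \left(-2533\right) \frac{1}{3947} = - \frac{2533}{3947}$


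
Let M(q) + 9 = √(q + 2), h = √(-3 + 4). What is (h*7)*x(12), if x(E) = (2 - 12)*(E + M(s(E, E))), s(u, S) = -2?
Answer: -210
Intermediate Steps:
h = 1 (h = √1 = 1)
M(q) = -9 + √(2 + q) (M(q) = -9 + √(q + 2) = -9 + √(2 + q))
x(E) = 90 - 10*E (x(E) = (2 - 12)*(E + (-9 + √(2 - 2))) = -10*(E + (-9 + √0)) = -10*(E + (-9 + 0)) = -10*(E - 9) = -10*(-9 + E) = 90 - 10*E)
(h*7)*x(12) = (1*7)*(90 - 10*12) = 7*(90 - 120) = 7*(-30) = -210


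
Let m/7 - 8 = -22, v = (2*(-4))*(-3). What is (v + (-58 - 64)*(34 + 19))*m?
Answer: 631316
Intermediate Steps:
v = 24 (v = -8*(-3) = 24)
m = -98 (m = 56 + 7*(-22) = 56 - 154 = -98)
(v + (-58 - 64)*(34 + 19))*m = (24 + (-58 - 64)*(34 + 19))*(-98) = (24 - 122*53)*(-98) = (24 - 6466)*(-98) = -6442*(-98) = 631316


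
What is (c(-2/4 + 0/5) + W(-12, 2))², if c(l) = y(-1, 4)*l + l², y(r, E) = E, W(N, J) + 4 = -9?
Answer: 3481/16 ≈ 217.56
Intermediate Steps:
W(N, J) = -13 (W(N, J) = -4 - 9 = -13)
c(l) = l² + 4*l (c(l) = 4*l + l² = l² + 4*l)
(c(-2/4 + 0/5) + W(-12, 2))² = ((-2/4 + 0/5)*(4 + (-2/4 + 0/5)) - 13)² = ((-2*¼ + 0*(⅕))*(4 + (-2*¼ + 0*(⅕))) - 13)² = ((-½ + 0)*(4 + (-½ + 0)) - 13)² = (-(4 - ½)/2 - 13)² = (-½*7/2 - 13)² = (-7/4 - 13)² = (-59/4)² = 3481/16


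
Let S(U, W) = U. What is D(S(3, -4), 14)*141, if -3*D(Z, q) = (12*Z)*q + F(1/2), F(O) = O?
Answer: -47423/2 ≈ -23712.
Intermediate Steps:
D(Z, q) = -⅙ - 4*Z*q (D(Z, q) = -((12*Z)*q + 1/2)/3 = -(12*Z*q + ½)/3 = -(½ + 12*Z*q)/3 = -⅙ - 4*Z*q)
D(S(3, -4), 14)*141 = (-⅙ - 4*3*14)*141 = (-⅙ - 168)*141 = -1009/6*141 = -47423/2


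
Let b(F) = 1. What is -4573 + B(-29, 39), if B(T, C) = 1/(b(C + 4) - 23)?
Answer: -100607/22 ≈ -4573.0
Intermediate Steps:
B(T, C) = -1/22 (B(T, C) = 1/(1 - 23) = 1/(-22) = -1/22)
-4573 + B(-29, 39) = -4573 - 1/22 = -100607/22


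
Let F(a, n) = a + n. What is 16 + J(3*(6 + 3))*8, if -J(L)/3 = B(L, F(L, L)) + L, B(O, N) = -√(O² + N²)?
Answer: -632 + 648*√5 ≈ 816.97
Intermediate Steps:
B(O, N) = -√(N² + O²)
J(L) = -3*L + 3*√5*√(L²) (J(L) = -3*(-√((L + L)² + L²) + L) = -3*(-√((2*L)² + L²) + L) = -3*(-√(4*L² + L²) + L) = -3*(-√(5*L²) + L) = -3*(-√5*√(L²) + L) = -3*(L - √5*√(L²)) = -3*L + 3*√5*√(L²))
16 + J(3*(6 + 3))*8 = 16 + (-9*(6 + 3) + 3*√5*√((3*(6 + 3))²))*8 = 16 + (-9*9 + 3*√5*√((3*9)²))*8 = 16 + (-3*27 + 3*√5*√(27²))*8 = 16 + (-81 + 3*√5*√729)*8 = 16 + (-81 + 3*√5*27)*8 = 16 + (-81 + 81*√5)*8 = 16 + (-648 + 648*√5) = -632 + 648*√5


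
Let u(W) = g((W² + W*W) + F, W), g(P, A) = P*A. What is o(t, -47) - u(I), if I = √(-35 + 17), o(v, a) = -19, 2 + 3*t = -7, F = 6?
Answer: -19 + 90*I*√2 ≈ -19.0 + 127.28*I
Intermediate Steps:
t = -3 (t = -⅔ + (⅓)*(-7) = -⅔ - 7/3 = -3)
I = 3*I*√2 (I = √(-18) = 3*I*√2 ≈ 4.2426*I)
g(P, A) = A*P
u(W) = W*(6 + 2*W²) (u(W) = W*((W² + W*W) + 6) = W*((W² + W²) + 6) = W*(2*W² + 6) = W*(6 + 2*W²))
o(t, -47) - u(I) = -19 - 2*3*I*√2*(3 + (3*I*√2)²) = -19 - 2*3*I*√2*(3 - 18) = -19 - 2*3*I*√2*(-15) = -19 - (-90)*I*√2 = -19 + 90*I*√2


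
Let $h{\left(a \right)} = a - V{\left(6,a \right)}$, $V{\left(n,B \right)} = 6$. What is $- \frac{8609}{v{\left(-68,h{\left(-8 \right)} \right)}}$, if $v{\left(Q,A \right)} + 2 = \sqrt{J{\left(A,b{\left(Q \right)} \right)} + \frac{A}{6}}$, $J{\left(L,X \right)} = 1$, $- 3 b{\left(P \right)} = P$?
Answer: $\frac{25827}{8} + \frac{8609 i \sqrt{3}}{8} \approx 3228.4 + 1863.9 i$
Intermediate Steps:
$h{\left(a \right)} = -6 + a$ ($h{\left(a \right)} = a - 6 = -6 + a$)
$b{\left(P \right)} = - \frac{P}{3}$
$v{\left(Q,A \right)} = -2 + \sqrt{1 + \frac{A}{6}}$
$- \frac{8609}{v{\left(-68,h{\left(-8 \right)} \right)}} = - \frac{8609}{-2 + \frac{\sqrt{36 + 6 \left(-6 - 8\right)}}{6}} = - \frac{8609}{-2 + \frac{\sqrt{36 + 6 \left(-14\right)}}{6}} = - \frac{8609}{-2 + \frac{\sqrt{36 - 84}}{6}} = - \frac{8609}{-2 + \frac{\sqrt{-48}}{6}} = - \frac{8609}{-2 + \frac{4 i \sqrt{3}}{6}} = - \frac{8609}{-2 + \frac{2 i \sqrt{3}}{3}}$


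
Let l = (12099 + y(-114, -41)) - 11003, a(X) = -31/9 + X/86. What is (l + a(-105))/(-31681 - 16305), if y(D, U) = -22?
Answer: -827665/37141164 ≈ -0.022284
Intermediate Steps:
a(X) = -31/9 + X/86 (a(X) = -31*1/9 + X*(1/86) = -31/9 + X/86)
l = 1074 (l = (12099 - 22) - 11003 = 12077 - 11003 = 1074)
(l + a(-105))/(-31681 - 16305) = (1074 + (-31/9 + (1/86)*(-105)))/(-31681 - 16305) = (1074 + (-31/9 - 105/86))/(-47986) = (1074 - 3611/774)*(-1/47986) = (827665/774)*(-1/47986) = -827665/37141164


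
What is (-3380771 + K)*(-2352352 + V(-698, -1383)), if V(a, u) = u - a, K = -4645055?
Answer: 18885065533562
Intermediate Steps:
(-3380771 + K)*(-2352352 + V(-698, -1383)) = (-3380771 - 4645055)*(-2352352 + (-1383 - 1*(-698))) = -8025826*(-2352352 + (-1383 + 698)) = -8025826*(-2352352 - 685) = -8025826*(-2353037) = 18885065533562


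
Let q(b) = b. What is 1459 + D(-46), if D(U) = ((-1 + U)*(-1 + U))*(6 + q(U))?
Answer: -86901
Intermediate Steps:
D(U) = (-1 + U)²*(6 + U) (D(U) = ((-1 + U)*(-1 + U))*(6 + U) = (-1 + U)²*(6 + U))
1459 + D(-46) = 1459 + (-1 - 46)²*(6 - 46) = 1459 + (-47)²*(-40) = 1459 + 2209*(-40) = 1459 - 88360 = -86901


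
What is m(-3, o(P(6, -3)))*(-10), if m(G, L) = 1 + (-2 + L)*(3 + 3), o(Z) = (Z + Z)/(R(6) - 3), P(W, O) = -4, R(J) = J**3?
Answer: 7970/71 ≈ 112.25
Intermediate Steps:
o(Z) = 2*Z/213 (o(Z) = (Z + Z)/(6**3 - 3) = (2*Z)/(216 - 3) = (2*Z)/213 = (2*Z)*(1/213) = 2*Z/213)
m(G, L) = -11 + 6*L (m(G, L) = 1 + (-2 + L)*6 = 1 + (-12 + 6*L) = -11 + 6*L)
m(-3, o(P(6, -3)))*(-10) = (-11 + 6*((2/213)*(-4)))*(-10) = (-11 + 6*(-8/213))*(-10) = (-11 - 16/71)*(-10) = -797/71*(-10) = 7970/71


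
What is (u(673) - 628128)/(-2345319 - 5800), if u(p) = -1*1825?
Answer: 629953/2351119 ≈ 0.26794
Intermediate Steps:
u(p) = -1825
(u(673) - 628128)/(-2345319 - 5800) = (-1825 - 628128)/(-2345319 - 5800) = -629953/(-2351119) = -629953*(-1/2351119) = 629953/2351119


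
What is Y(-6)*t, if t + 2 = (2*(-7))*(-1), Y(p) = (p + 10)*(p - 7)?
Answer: -624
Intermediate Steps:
Y(p) = (-7 + p)*(10 + p) (Y(p) = (10 + p)*(-7 + p) = (-7 + p)*(10 + p))
t = 12 (t = -2 + (2*(-7))*(-1) = -2 - 14*(-1) = -2 + 14 = 12)
Y(-6)*t = (-70 + (-6)**2 + 3*(-6))*12 = (-70 + 36 - 18)*12 = -52*12 = -624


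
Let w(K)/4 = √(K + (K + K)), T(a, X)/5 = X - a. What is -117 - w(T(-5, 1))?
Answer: -117 - 12*√10 ≈ -154.95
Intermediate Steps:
T(a, X) = -5*a + 5*X (T(a, X) = 5*(X - a) = -5*a + 5*X)
w(K) = 4*√3*√K (w(K) = 4*√(K + (K + K)) = 4*√(K + 2*K) = 4*√(3*K) = 4*(√3*√K) = 4*√3*√K)
-117 - w(T(-5, 1)) = -117 - 4*√3*√(-5*(-5) + 5*1) = -117 - 4*√3*√(25 + 5) = -117 - 4*√3*√30 = -117 - 12*√10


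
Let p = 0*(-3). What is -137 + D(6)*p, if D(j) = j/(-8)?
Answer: -137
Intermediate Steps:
p = 0
D(j) = -j/8 (D(j) = j*(-⅛) = -j/8)
-137 + D(6)*p = -137 - ⅛*6*0 = -137 - ¾*0 = -137 + 0 = -137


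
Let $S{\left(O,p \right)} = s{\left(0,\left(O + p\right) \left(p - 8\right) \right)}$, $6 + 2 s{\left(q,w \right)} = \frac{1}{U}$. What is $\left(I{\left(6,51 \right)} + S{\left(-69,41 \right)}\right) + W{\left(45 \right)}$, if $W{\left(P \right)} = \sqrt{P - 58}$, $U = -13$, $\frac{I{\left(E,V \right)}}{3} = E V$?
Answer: $\frac{23789}{26} + i \sqrt{13} \approx 914.96 + 3.6056 i$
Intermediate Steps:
$I{\left(E,V \right)} = 3 E V$
$s{\left(q,w \right)} = - \frac{79}{26}$ ($s{\left(q,w \right)} = -3 + \frac{1}{2 \left(-13\right)} = -3 + \frac{1}{2} \left(- \frac{1}{13}\right) = -3 - \frac{1}{26} = - \frac{79}{26}$)
$S{\left(O,p \right)} = - \frac{79}{26}$
$W{\left(P \right)} = \sqrt{-58 + P}$
$\left(I{\left(6,51 \right)} + S{\left(-69,41 \right)}\right) + W{\left(45 \right)} = \left(3 \cdot 6 \cdot 51 - \frac{79}{26}\right) + \sqrt{-58 + 45} = \left(918 - \frac{79}{26}\right) + \sqrt{-13} = \frac{23789}{26} + i \sqrt{13}$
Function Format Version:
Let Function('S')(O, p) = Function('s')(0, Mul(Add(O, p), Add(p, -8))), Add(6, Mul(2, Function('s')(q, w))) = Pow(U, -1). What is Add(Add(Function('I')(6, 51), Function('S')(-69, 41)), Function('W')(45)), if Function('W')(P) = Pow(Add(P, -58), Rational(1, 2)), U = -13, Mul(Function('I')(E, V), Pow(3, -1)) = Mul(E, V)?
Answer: Add(Rational(23789, 26), Mul(I, Pow(13, Rational(1, 2)))) ≈ Add(914.96, Mul(3.6056, I))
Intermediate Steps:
Function('I')(E, V) = Mul(3, E, V) (Function('I')(E, V) = Mul(3, Mul(E, V)) = Mul(3, E, V))
Function('s')(q, w) = Rational(-79, 26) (Function('s')(q, w) = Add(-3, Mul(Rational(1, 2), Pow(-13, -1))) = Add(-3, Mul(Rational(1, 2), Rational(-1, 13))) = Add(-3, Rational(-1, 26)) = Rational(-79, 26))
Function('S')(O, p) = Rational(-79, 26)
Function('W')(P) = Pow(Add(-58, P), Rational(1, 2))
Add(Add(Function('I')(6, 51), Function('S')(-69, 41)), Function('W')(45)) = Add(Add(Mul(3, 6, 51), Rational(-79, 26)), Pow(Add(-58, 45), Rational(1, 2))) = Add(Add(918, Rational(-79, 26)), Pow(-13, Rational(1, 2))) = Add(Rational(23789, 26), Mul(I, Pow(13, Rational(1, 2))))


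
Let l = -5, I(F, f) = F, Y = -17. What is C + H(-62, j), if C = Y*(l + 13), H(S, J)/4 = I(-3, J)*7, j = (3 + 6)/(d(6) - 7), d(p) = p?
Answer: -220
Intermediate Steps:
j = -9 (j = (3 + 6)/(6 - 7) = 9/(-1) = 9*(-1) = -9)
H(S, J) = -84 (H(S, J) = 4*(-3*7) = 4*(-21) = -84)
C = -136 (C = -17*(-5 + 13) = -17*8 = -136)
C + H(-62, j) = -136 - 84 = -220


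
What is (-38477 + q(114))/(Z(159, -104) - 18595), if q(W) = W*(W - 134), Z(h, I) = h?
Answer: 40757/18436 ≈ 2.2107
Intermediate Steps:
q(W) = W*(-134 + W)
(-38477 + q(114))/(Z(159, -104) - 18595) = (-38477 + 114*(-134 + 114))/(159 - 18595) = (-38477 + 114*(-20))/(-18436) = (-38477 - 2280)*(-1/18436) = -40757*(-1/18436) = 40757/18436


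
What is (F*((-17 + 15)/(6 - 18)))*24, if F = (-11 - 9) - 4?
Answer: -96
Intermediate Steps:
F = -24 (F = -20 - 4 = -24)
(F*((-17 + 15)/(6 - 18)))*24 = -24*(-17 + 15)/(6 - 18)*24 = -(-48)/(-12)*24 = -(-48)*(-1)/12*24 = -24*1/6*24 = -4*24 = -96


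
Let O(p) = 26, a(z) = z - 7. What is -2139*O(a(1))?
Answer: -55614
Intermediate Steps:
a(z) = -7 + z
-2139*O(a(1)) = -2139*26 = -55614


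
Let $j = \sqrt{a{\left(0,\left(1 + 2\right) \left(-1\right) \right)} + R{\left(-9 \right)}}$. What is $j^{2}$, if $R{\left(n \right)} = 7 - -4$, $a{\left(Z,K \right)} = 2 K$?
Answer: $5$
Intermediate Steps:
$R{\left(n \right)} = 11$ ($R{\left(n \right)} = 7 + 4 = 11$)
$j = \sqrt{5}$ ($j = \sqrt{2 \left(1 + 2\right) \left(-1\right) + 11} = \sqrt{2 \cdot 3 \left(-1\right) + 11} = \sqrt{2 \left(-3\right) + 11} = \sqrt{-6 + 11} = \sqrt{5} \approx 2.2361$)
$j^{2} = \left(\sqrt{5}\right)^{2} = 5$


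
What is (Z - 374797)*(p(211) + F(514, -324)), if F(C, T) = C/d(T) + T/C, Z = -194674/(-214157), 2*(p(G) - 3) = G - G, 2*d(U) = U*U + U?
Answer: -1284188401878784780/1439968324887 ≈ -8.9182e+5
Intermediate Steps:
d(U) = U/2 + U**2/2 (d(U) = (U*U + U)/2 = (U**2 + U)/2 = (U + U**2)/2 = U/2 + U**2/2)
p(G) = 3 (p(G) = 3 + (G - G)/2 = 3 + (1/2)*0 = 3 + 0 = 3)
Z = 194674/214157 (Z = -194674*(-1/214157) = 194674/214157 ≈ 0.90902)
F(C, T) = T/C + 2*C/(T*(1 + T)) (F(C, T) = C/((T*(1 + T)/2)) + T/C = C*(2/(T*(1 + T))) + T/C = 2*C/(T*(1 + T)) + T/C = T/C + 2*C/(T*(1 + T)))
(Z - 374797)*(p(211) + F(514, -324)) = (194674/214157 - 374797)*(3 + (2*514**2 + (-324)**2*(1 - 324))/(514*(-324)*(1 - 324))) = -80265206455*(3 + (1/514)*(-1/324)*(2*264196 + 104976*(-323))/(-323))/214157 = -80265206455*(3 + (1/514)*(-1/324)*(-1/323)*(528392 - 33907248))/214157 = -80265206455*(3 + (1/514)*(-1/324)*(-1/323)*(-33378856))/214157 = -80265206455*(3 - 4172357/6723891)/214157 = -80265206455/214157*15999316/6723891 = -1284188401878784780/1439968324887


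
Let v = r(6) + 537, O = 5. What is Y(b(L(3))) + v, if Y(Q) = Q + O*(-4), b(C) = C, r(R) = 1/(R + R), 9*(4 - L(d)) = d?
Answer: 2083/4 ≈ 520.75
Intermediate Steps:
L(d) = 4 - d/9
r(R) = 1/(2*R)
v = 6445/12 (v = (1/2)/6 + 537 = (1/2)*(1/6) + 537 = 1/12 + 537 = 6445/12 ≈ 537.08)
Y(Q) = -20 + Q (Y(Q) = Q + 5*(-4) = Q - 20 = -20 + Q)
Y(b(L(3))) + v = (-20 + (4 - 1/9*3)) + 6445/12 = (-20 + (4 - 1/3)) + 6445/12 = (-20 + 11/3) + 6445/12 = -49/3 + 6445/12 = 2083/4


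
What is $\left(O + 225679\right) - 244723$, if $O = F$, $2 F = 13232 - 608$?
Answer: $-12732$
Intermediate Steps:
$F = 6312$ ($F = \frac{13232 - 608}{2} = \frac{1}{2} \cdot 12624 = 6312$)
$O = 6312$
$\left(O + 225679\right) - 244723 = \left(6312 + 225679\right) - 244723 = 231991 - 244723 = -12732$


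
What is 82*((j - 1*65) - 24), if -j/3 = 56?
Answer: -21074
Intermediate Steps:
j = -168 (j = -3*56 = -168)
82*((j - 1*65) - 24) = 82*((-168 - 1*65) - 24) = 82*((-168 - 65) - 24) = 82*(-233 - 24) = 82*(-257) = -21074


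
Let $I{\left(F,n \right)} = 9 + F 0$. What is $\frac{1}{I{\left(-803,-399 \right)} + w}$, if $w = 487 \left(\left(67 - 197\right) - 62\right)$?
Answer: $- \frac{1}{93495} \approx -1.0696 \cdot 10^{-5}$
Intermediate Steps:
$I{\left(F,n \right)} = 9$ ($I{\left(F,n \right)} = 9 + 0 = 9$)
$w = -93504$ ($w = 487 \left(\left(67 - 197\right) - 62\right) = 487 \left(-130 - 62\right) = 487 \left(-192\right) = -93504$)
$\frac{1}{I{\left(-803,-399 \right)} + w} = \frac{1}{9 - 93504} = \frac{1}{-93495} = - \frac{1}{93495}$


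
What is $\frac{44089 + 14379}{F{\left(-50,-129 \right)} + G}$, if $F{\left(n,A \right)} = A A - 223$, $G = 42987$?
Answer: $\frac{58468}{59405} \approx 0.98423$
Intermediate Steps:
$F{\left(n,A \right)} = -223 + A^{2}$ ($F{\left(n,A \right)} = A^{2} - 223 = -223 + A^{2}$)
$\frac{44089 + 14379}{F{\left(-50,-129 \right)} + G} = \frac{44089 + 14379}{\left(-223 + \left(-129\right)^{2}\right) + 42987} = \frac{58468}{\left(-223 + 16641\right) + 42987} = \frac{58468}{16418 + 42987} = \frac{58468}{59405}$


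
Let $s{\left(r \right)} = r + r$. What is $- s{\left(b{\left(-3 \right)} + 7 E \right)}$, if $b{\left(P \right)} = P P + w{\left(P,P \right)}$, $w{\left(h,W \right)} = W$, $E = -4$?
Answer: $44$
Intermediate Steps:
$b{\left(P \right)} = P + P^{2}$ ($b{\left(P \right)} = P P + P = P^{2} + P = P + P^{2}$)
$s{\left(r \right)} = 2 r$
$- s{\left(b{\left(-3 \right)} + 7 E \right)} = - 2 \left(- 3 \left(1 - 3\right) + 7 \left(-4\right)\right) = - 2 \left(\left(-3\right) \left(-2\right) - 28\right) = - 2 \left(6 - 28\right) = - 2 \left(-22\right) = \left(-1\right) \left(-44\right) = 44$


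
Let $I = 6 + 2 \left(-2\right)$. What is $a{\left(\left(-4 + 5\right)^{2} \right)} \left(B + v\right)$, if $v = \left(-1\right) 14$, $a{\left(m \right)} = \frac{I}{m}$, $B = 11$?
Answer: $-6$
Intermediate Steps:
$I = 2$ ($I = 6 - 4 = 2$)
$a{\left(m \right)} = \frac{2}{m}$
$v = -14$
$a{\left(\left(-4 + 5\right)^{2} \right)} \left(B + v\right) = \frac{2}{\left(-4 + 5\right)^{2}} \left(11 - 14\right) = \frac{2}{1^{2}} \left(-3\right) = \frac{2}{1} \left(-3\right) = 2 \cdot 1 \left(-3\right) = 2 \left(-3\right) = -6$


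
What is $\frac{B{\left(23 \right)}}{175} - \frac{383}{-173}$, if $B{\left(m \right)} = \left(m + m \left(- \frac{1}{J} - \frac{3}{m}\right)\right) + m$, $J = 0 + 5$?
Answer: $\frac{368341}{151375} \approx 2.4333$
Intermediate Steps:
$J = 5$
$B{\left(m \right)} = 2 m + m \left(- \frac{1}{5} - \frac{3}{m}\right)$ ($B{\left(m \right)} = \left(m + m \left(- \frac{1}{5} - \frac{3}{m}\right)\right) + m = 2 m + m \left(- \frac{1}{5} - \frac{3}{m}\right)$)
$\frac{B{\left(23 \right)}}{175} - \frac{383}{-173} = \frac{-3 + \frac{9}{5} \cdot 23}{175} - \frac{383}{-173} = \left(-3 + \frac{207}{5}\right) \frac{1}{175} - - \frac{383}{173} = \frac{192}{5} \cdot \frac{1}{175} + \frac{383}{173} = \frac{192}{875} + \frac{383}{173} = \frac{368341}{151375}$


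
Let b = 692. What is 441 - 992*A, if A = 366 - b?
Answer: 323833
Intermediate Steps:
A = -326 (A = 366 - 1*692 = 366 - 692 = -326)
441 - 992*A = 441 - 992*(-326) = 441 + 323392 = 323833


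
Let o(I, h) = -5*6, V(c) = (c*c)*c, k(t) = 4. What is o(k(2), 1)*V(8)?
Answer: -15360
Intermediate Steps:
V(c) = c³ (V(c) = c²*c = c³)
o(I, h) = -30
o(k(2), 1)*V(8) = -30*8³ = -30*512 = -15360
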